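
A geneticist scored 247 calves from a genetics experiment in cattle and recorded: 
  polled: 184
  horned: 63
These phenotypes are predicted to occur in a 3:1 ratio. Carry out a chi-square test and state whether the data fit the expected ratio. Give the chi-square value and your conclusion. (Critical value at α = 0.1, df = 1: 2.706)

0.034; consistent

Under the 3:1 hypothesis (Σ ratio = 4, N = 247):
  polled: 247 × 3/4 = 185.25
  horned: 247 × 1/4 = 61.75
χ² = Σ (O − E)² / E
  polled: (184 − 185.25)² / 185.25 = 0.0084
  horned: (63 − 61.75)² / 61.75 = 0.0253
χ² = 0.0084 + 0.0253 = 0.0337 ≈ 0.034
Degrees of freedom = 2 − 1 = 1; critical value at α = 0.1 is 2.706.
Since 0.034 < 2.706, we fail to reject the null hypothesis — the data are consistent with the 3:1 ratio.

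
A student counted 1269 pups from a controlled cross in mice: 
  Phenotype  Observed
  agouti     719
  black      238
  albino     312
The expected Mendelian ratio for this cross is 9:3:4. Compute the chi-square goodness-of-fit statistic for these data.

0.125

The 9:3:4 ratio has 16 parts, so with N = 1269 the expected counts are:
  agouti: 1269 × 9/16 = 713.8125
  black: 1269 × 3/16 = 237.9375
  albino: 1269 × 4/16 = 317.25
χ² = Σ (O − E)² / E
  agouti: (719 − 713.8125)² / 713.8125 = 0.0377
  black: (238 − 237.9375)² / 237.9375 = 0.0000
  albino: (312 − 317.25)² / 317.25 = 0.0869
χ² = 0.0377 + 0.0000 + 0.0869 = 0.1246 ≈ 0.125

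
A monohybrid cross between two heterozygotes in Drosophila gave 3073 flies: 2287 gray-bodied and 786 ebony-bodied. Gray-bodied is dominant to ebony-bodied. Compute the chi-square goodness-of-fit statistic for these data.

For a monohybrid cross between heterozygotes with complete dominance, the expected phenotypic ratio is 3:1.
Under the 3:1 hypothesis (Σ ratio = 4, N = 3073):
  gray-bodied: 3073 × 3/4 = 2304.75
  ebony-bodied: 3073 × 1/4 = 768.25
χ² = Σ (O − E)² / E
  gray-bodied: (2287 − 2304.75)² / 2304.75 = 0.1367
  ebony-bodied: (786 − 768.25)² / 768.25 = 0.4101
χ² = 0.1367 + 0.4101 = 0.5468 ≈ 0.547

0.547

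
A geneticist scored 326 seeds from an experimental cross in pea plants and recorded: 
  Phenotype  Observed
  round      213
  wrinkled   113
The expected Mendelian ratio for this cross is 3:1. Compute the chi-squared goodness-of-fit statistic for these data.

Under the 3:1 hypothesis (Σ ratio = 4, N = 326):
  round: 326 × 3/4 = 244.5
  wrinkled: 326 × 1/4 = 81.5
χ² = Σ (O − E)² / E
  round: (213 − 244.5)² / 244.5 = 4.0583
  wrinkled: (113 − 81.5)² / 81.5 = 12.1748
χ² = 4.0583 + 12.1748 = 16.2331 ≈ 16.233

16.233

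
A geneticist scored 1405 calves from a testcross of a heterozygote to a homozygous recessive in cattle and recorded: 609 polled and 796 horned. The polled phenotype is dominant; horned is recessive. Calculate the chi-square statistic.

A testcross of a heterozygote (Aa × aa) gives a 1:1 phenotypic ratio.
Total ratio parts = 2. Expected numbers out of 1405:
  polled: 1405 × 1/2 = 702.5
  horned: 1405 × 1/2 = 702.5
χ² = Σ (O − E)² / E
  polled: (609 − 702.5)² / 702.5 = 12.4445
  horned: (796 − 702.5)² / 702.5 = 12.4445
χ² = 12.4445 + 12.4445 = 24.889

24.889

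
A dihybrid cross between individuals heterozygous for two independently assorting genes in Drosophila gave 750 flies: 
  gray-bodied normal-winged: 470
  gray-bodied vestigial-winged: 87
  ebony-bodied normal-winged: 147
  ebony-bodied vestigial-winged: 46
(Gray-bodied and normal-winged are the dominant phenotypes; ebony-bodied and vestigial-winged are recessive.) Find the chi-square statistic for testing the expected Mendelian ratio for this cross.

26.244

A dihybrid F₂ with independent assortment and complete dominance at both loci gives a 9:3:3:1 phenotypic ratio.
The 9:3:3:1 ratio has 16 parts, so with N = 750 the expected counts are:
  gray-bodied normal-winged: 750 × 9/16 = 421.875
  gray-bodied vestigial-winged: 750 × 3/16 = 140.625
  ebony-bodied normal-winged: 750 × 3/16 = 140.625
  ebony-bodied vestigial-winged: 750 × 1/16 = 46.875
χ² = Σ (O − E)² / E
  gray-bodied normal-winged: (470 − 421.875)² / 421.875 = 5.4898
  gray-bodied vestigial-winged: (87 − 140.625)² / 140.625 = 20.4490
  ebony-bodied normal-winged: (147 − 140.625)² / 140.625 = 0.2890
  ebony-bodied vestigial-winged: (46 − 46.875)² / 46.875 = 0.0163
χ² = 5.4898 + 20.4490 + 0.2890 + 0.0163 = 26.2441 ≈ 26.244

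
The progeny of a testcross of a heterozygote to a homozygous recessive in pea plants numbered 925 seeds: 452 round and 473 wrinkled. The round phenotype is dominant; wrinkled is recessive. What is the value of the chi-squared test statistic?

0.477

A testcross of a heterozygote (Aa × aa) gives a 1:1 phenotypic ratio.
The 1:1 ratio has 2 parts, so with N = 925 the expected counts are:
  round: 925 × 1/2 = 462.5
  wrinkled: 925 × 1/2 = 462.5
χ² = Σ (O − E)² / E
  round: (452 − 462.5)² / 462.5 = 0.2384
  wrinkled: (473 − 462.5)² / 462.5 = 0.2384
χ² = 0.2384 + 0.2384 = 0.4768 ≈ 0.477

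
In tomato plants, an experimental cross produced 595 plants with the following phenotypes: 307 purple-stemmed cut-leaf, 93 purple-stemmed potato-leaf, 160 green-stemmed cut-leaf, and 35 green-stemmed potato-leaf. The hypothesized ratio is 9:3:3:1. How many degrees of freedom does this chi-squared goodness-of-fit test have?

A goodness-of-fit test with 4 phenotype classes has df = 4 − 1 = 3.

3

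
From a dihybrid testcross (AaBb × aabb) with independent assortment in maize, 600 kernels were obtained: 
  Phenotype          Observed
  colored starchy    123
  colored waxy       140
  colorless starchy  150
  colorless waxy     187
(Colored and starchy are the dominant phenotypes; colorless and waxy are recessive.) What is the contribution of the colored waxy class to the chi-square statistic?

0.667

A dihybrid testcross with independent assortment gives a 1:1:1:1 ratio.
Total ratio parts = 4. Expected numbers out of 600:
  colored starchy: 600 × 1/4 = 150
  colored waxy: 600 × 1/4 = 150
  colorless starchy: 600 × 1/4 = 150
  colorless waxy: 600 × 1/4 = 150
Contribution of colored waxy: (140 − 150)² / 150 = 0.6667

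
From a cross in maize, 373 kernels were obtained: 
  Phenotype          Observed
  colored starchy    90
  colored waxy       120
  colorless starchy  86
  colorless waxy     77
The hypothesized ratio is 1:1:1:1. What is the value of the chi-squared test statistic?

11.182

Expected counts for N = 373 under a 1:1:1:1 ratio (total parts = 4):
  colored starchy: 373 × 1/4 = 93.25
  colored waxy: 373 × 1/4 = 93.25
  colorless starchy: 373 × 1/4 = 93.25
  colorless waxy: 373 × 1/4 = 93.25
χ² = Σ (O − E)² / E
  colored starchy: (90 − 93.25)² / 93.25 = 0.1133
  colored waxy: (120 − 93.25)² / 93.25 = 7.6736
  colorless starchy: (86 − 93.25)² / 93.25 = 0.5637
  colorless waxy: (77 − 93.25)² / 93.25 = 2.8318
χ² = 0.1133 + 7.6736 + 0.5637 + 2.8318 = 11.1824 ≈ 11.182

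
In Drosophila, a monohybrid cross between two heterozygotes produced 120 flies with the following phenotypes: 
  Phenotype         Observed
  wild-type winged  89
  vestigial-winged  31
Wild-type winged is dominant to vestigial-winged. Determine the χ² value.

For a monohybrid cross between heterozygotes with complete dominance, the expected phenotypic ratio is 3:1.
Under the 3:1 hypothesis (Σ ratio = 4, N = 120):
  wild-type winged: 120 × 3/4 = 90
  vestigial-winged: 120 × 1/4 = 30
χ² = Σ (O − E)² / E
  wild-type winged: (89 − 90)² / 90 = 0.0111
  vestigial-winged: (31 − 30)² / 30 = 0.0333
χ² = 0.0111 + 0.0333 = 0.0444 ≈ 0.044

0.044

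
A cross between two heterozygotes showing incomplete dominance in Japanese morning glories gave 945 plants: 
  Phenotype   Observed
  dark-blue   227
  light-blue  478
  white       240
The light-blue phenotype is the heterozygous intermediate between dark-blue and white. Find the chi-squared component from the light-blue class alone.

With incomplete dominance, a heterozygote × heterozygote cross gives a 1:2:1 phenotypic ratio.
The 1:2:1 ratio has 4 parts, so with N = 945 the expected counts are:
  dark-blue: 945 × 1/4 = 236.25
  light-blue: 945 × 2/4 = 472.5
  white: 945 × 1/4 = 236.25
Contribution of light-blue: (478 − 472.5)² / 472.5 = 0.0640

0.064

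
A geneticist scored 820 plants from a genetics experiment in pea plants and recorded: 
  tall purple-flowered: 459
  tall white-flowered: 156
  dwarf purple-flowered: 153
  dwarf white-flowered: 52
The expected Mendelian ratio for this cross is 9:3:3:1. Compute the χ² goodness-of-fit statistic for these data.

0.059

Total ratio parts = 16. Expected numbers out of 820:
  tall purple-flowered: 820 × 9/16 = 461.25
  tall white-flowered: 820 × 3/16 = 153.75
  dwarf purple-flowered: 820 × 3/16 = 153.75
  dwarf white-flowered: 820 × 1/16 = 51.25
χ² = Σ (O − E)² / E
  tall purple-flowered: (459 − 461.25)² / 461.25 = 0.0110
  tall white-flowered: (156 − 153.75)² / 153.75 = 0.0329
  dwarf purple-flowered: (153 − 153.75)² / 153.75 = 0.0037
  dwarf white-flowered: (52 − 51.25)² / 51.25 = 0.0110
χ² = 0.0110 + 0.0329 + 0.0037 + 0.0110 = 0.0586 ≈ 0.059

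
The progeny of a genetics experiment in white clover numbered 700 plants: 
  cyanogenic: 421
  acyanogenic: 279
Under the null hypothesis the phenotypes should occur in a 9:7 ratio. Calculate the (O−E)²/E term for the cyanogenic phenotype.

1.886

Under the 9:7 hypothesis (Σ ratio = 16, N = 700):
  cyanogenic: 700 × 9/16 = 393.75
  acyanogenic: 700 × 7/16 = 306.25
Contribution of cyanogenic: (421 − 393.75)² / 393.75 = 1.8859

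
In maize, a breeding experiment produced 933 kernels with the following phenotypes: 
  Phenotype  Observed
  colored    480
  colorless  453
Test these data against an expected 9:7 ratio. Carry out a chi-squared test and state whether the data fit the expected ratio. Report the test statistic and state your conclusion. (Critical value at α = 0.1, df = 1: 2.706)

8.746; not consistent

Expected counts for N = 933 under a 9:7 ratio (total parts = 16):
  colored: 933 × 9/16 = 524.8125
  colorless: 933 × 7/16 = 408.1875
χ² = Σ (O − E)² / E
  colored: (480 − 524.8125)² / 524.8125 = 3.8264
  colorless: (453 − 408.1875)² / 408.1875 = 4.9197
χ² = 3.8264 + 4.9197 = 8.7461 ≈ 8.746
Degrees of freedom = 2 − 1 = 1; critical value at α = 0.1 is 2.706.
Since 8.746 > 2.706, we reject the null hypothesis — the data do not fit the 9:7 ratio.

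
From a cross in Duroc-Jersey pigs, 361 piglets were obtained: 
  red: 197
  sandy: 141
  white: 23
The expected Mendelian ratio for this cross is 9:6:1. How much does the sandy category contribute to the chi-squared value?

Expected counts for N = 361 under a 9:6:1 ratio (total parts = 16):
  red: 361 × 9/16 = 203.0625
  sandy: 361 × 6/16 = 135.375
  white: 361 × 1/16 = 22.5625
Contribution of sandy: (141 − 135.375)² / 135.375 = 0.2337

0.234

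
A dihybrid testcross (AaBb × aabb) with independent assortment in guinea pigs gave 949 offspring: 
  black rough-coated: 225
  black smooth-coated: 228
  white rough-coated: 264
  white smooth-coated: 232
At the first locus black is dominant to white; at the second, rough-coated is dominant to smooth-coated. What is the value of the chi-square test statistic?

A dihybrid testcross with independent assortment gives a 1:1:1:1 ratio.
Expected counts for N = 949 under a 1:1:1:1 ratio (total parts = 4):
  black rough-coated: 949 × 1/4 = 237.25
  black smooth-coated: 949 × 1/4 = 237.25
  white rough-coated: 949 × 1/4 = 237.25
  white smooth-coated: 949 × 1/4 = 237.25
χ² = Σ (O − E)² / E
  black rough-coated: (225 − 237.25)² / 237.25 = 0.6325
  black smooth-coated: (228 − 237.25)² / 237.25 = 0.3606
  white rough-coated: (264 − 237.25)² / 237.25 = 3.0161
  white smooth-coated: (232 − 237.25)² / 237.25 = 0.1162
χ² = 0.6325 + 0.3606 + 3.0161 + 0.1162 = 4.1254 ≈ 4.125

4.125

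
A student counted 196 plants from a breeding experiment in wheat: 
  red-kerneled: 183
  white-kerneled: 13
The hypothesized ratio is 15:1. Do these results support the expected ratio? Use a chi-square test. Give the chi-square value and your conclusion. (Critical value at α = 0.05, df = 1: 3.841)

Expected counts for N = 196 under a 15:1 ratio (total parts = 16):
  red-kerneled: 196 × 15/16 = 183.75
  white-kerneled: 196 × 1/16 = 12.25
χ² = Σ (O − E)² / E
  red-kerneled: (183 − 183.75)² / 183.75 = 0.0031
  white-kerneled: (13 − 12.25)² / 12.25 = 0.0459
χ² = 0.0031 + 0.0459 = 0.049
Degrees of freedom = 2 − 1 = 1; critical value at α = 0.05 is 3.841.
Since 0.049 < 3.841, we fail to reject the null hypothesis — the data are consistent with the 15:1 ratio.

0.049; consistent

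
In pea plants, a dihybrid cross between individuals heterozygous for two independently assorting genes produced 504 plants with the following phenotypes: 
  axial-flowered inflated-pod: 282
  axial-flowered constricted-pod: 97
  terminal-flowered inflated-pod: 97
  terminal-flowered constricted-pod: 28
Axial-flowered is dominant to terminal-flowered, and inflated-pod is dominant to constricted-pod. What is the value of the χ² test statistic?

0.529

A dihybrid F₂ with independent assortment and complete dominance at both loci gives a 9:3:3:1 phenotypic ratio.
Total ratio parts = 16. Expected numbers out of 504:
  axial-flowered inflated-pod: 504 × 9/16 = 283.5
  axial-flowered constricted-pod: 504 × 3/16 = 94.5
  terminal-flowered inflated-pod: 504 × 3/16 = 94.5
  terminal-flowered constricted-pod: 504 × 1/16 = 31.5
χ² = Σ (O − E)² / E
  axial-flowered inflated-pod: (282 − 283.5)² / 283.5 = 0.0079
  axial-flowered constricted-pod: (97 − 94.5)² / 94.5 = 0.0661
  terminal-flowered inflated-pod: (97 − 94.5)² / 94.5 = 0.0661
  terminal-flowered constricted-pod: (28 − 31.5)² / 31.5 = 0.3889
χ² = 0.0079 + 0.0661 + 0.0661 + 0.3889 = 0.529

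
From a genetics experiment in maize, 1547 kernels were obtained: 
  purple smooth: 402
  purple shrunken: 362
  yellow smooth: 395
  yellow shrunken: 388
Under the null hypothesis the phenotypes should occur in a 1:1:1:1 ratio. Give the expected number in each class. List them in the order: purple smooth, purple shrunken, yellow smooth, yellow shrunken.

Under the 1:1:1:1 hypothesis (Σ ratio = 4, N = 1547):
  purple smooth: 1547 × 1/4 = 386.75
  purple shrunken: 1547 × 1/4 = 386.75
  yellow smooth: 1547 × 1/4 = 386.75
  yellow shrunken: 1547 × 1/4 = 386.75

386.75, 386.75, 386.75, 386.75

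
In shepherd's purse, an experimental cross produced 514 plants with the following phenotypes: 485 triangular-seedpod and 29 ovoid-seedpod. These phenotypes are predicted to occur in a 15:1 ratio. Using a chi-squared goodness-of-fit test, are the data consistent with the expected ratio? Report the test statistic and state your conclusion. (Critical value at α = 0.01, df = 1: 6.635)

0.324; consistent

The 15:1 ratio has 16 parts, so with N = 514 the expected counts are:
  triangular-seedpod: 514 × 15/16 = 481.875
  ovoid-seedpod: 514 × 1/16 = 32.125
χ² = Σ (O − E)² / E
  triangular-seedpod: (485 − 481.875)² / 481.875 = 0.0203
  ovoid-seedpod: (29 − 32.125)² / 32.125 = 0.3040
χ² = 0.0203 + 0.3040 = 0.3243 ≈ 0.324
Degrees of freedom = 2 − 1 = 1; critical value at α = 0.01 is 6.635.
Since 0.324 < 6.635, we fail to reject the null hypothesis — the data are consistent with the 15:1 ratio.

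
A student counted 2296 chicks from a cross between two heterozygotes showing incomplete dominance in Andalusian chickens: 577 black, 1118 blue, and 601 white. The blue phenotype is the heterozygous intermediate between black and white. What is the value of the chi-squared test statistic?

With incomplete dominance, a heterozygote × heterozygote cross gives a 1:2:1 phenotypic ratio.
The 1:2:1 ratio has 4 parts, so with N = 2296 the expected counts are:
  black: 2296 × 1/4 = 574
  blue: 2296 × 2/4 = 1148
  white: 2296 × 1/4 = 574
χ² = Σ (O − E)² / E
  black: (577 − 574)² / 574 = 0.0157
  blue: (1118 − 1148)² / 1148 = 0.7840
  white: (601 − 574)² / 574 = 1.2700
χ² = 0.0157 + 0.7840 + 1.2700 = 2.0697 ≈ 2.070

2.070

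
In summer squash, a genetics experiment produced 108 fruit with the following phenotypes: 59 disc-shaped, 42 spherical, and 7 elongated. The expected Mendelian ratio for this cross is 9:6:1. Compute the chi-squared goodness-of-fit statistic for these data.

Expected counts for N = 108 under a 9:6:1 ratio (total parts = 16):
  disc-shaped: 108 × 9/16 = 60.75
  spherical: 108 × 6/16 = 40.5
  elongated: 108 × 1/16 = 6.75
χ² = Σ (O − E)² / E
  disc-shaped: (59 − 60.75)² / 60.75 = 0.0504
  spherical: (42 − 40.5)² / 40.5 = 0.0556
  elongated: (7 − 6.75)² / 6.75 = 0.0093
χ² = 0.0504 + 0.0556 + 0.0093 = 0.1153 ≈ 0.115

0.115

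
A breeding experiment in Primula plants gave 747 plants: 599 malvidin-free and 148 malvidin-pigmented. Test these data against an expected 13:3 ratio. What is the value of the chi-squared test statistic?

Total ratio parts = 16. Expected numbers out of 747:
  malvidin-free: 747 × 13/16 = 606.9375
  malvidin-pigmented: 747 × 3/16 = 140.0625
χ² = Σ (O − E)² / E
  malvidin-free: (599 − 606.9375)² / 606.9375 = 0.1038
  malvidin-pigmented: (148 − 140.0625)² / 140.0625 = 0.4498
χ² = 0.1038 + 0.4498 = 0.5536 ≈ 0.554

0.554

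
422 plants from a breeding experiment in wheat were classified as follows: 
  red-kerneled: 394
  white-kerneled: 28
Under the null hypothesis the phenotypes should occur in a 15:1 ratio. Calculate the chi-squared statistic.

Under the 15:1 hypothesis (Σ ratio = 16, N = 422):
  red-kerneled: 422 × 15/16 = 395.625
  white-kerneled: 422 × 1/16 = 26.375
χ² = Σ (O − E)² / E
  red-kerneled: (394 − 395.625)² / 395.625 = 0.0067
  white-kerneled: (28 − 26.375)² / 26.375 = 0.1001
χ² = 0.0067 + 0.1001 = 0.1068 ≈ 0.107

0.107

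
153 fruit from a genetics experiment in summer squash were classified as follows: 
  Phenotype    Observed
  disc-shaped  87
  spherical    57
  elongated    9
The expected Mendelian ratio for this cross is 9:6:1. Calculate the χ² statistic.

0.046

Under the 9:6:1 hypothesis (Σ ratio = 16, N = 153):
  disc-shaped: 153 × 9/16 = 86.0625
  spherical: 153 × 6/16 = 57.375
  elongated: 153 × 1/16 = 9.5625
χ² = Σ (O − E)² / E
  disc-shaped: (87 − 86.0625)² / 86.0625 = 0.0102
  spherical: (57 − 57.375)² / 57.375 = 0.0025
  elongated: (9 − 9.5625)² / 9.5625 = 0.0331
χ² = 0.0102 + 0.0025 + 0.0331 = 0.0458 ≈ 0.046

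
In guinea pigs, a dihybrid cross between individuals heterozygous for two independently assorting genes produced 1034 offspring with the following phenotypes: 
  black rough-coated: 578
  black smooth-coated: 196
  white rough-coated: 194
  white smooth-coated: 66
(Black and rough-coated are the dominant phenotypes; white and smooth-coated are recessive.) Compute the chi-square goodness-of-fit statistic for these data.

A dihybrid F₂ with independent assortment and complete dominance at both loci gives a 9:3:3:1 phenotypic ratio.
The 9:3:3:1 ratio has 16 parts, so with N = 1034 the expected counts are:
  black rough-coated: 1034 × 9/16 = 581.625
  black smooth-coated: 1034 × 3/16 = 193.875
  white rough-coated: 1034 × 3/16 = 193.875
  white smooth-coated: 1034 × 1/16 = 64.625
χ² = Σ (O − E)² / E
  black rough-coated: (578 − 581.625)² / 581.625 = 0.0226
  black smooth-coated: (196 − 193.875)² / 193.875 = 0.0233
  white rough-coated: (194 − 193.875)² / 193.875 = 0.0001
  white smooth-coated: (66 − 64.625)² / 64.625 = 0.0293
χ² = 0.0226 + 0.0233 + 0.0001 + 0.0293 = 0.0753 ≈ 0.075

0.075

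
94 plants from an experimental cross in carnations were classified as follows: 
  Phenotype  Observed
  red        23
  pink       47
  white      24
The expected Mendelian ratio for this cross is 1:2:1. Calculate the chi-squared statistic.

0.021

Total ratio parts = 4. Expected numbers out of 94:
  red: 94 × 1/4 = 23.5
  pink: 94 × 2/4 = 47
  white: 94 × 1/4 = 23.5
χ² = Σ (O − E)² / E
  red: (23 − 23.5)² / 23.5 = 0.0106
  pink: (47 − 47)² / 47 = 0.0000
  white: (24 − 23.5)² / 23.5 = 0.0106
χ² = 0.0106 + 0.0000 + 0.0106 = 0.0212 ≈ 0.021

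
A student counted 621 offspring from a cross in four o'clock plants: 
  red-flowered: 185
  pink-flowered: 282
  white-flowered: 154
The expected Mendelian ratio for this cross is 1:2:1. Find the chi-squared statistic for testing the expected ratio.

8.327

Under the 1:2:1 hypothesis (Σ ratio = 4, N = 621):
  red-flowered: 621 × 1/4 = 155.25
  pink-flowered: 621 × 2/4 = 310.5
  white-flowered: 621 × 1/4 = 155.25
χ² = Σ (O − E)² / E
  red-flowered: (185 − 155.25)² / 155.25 = 5.7009
  pink-flowered: (282 − 310.5)² / 310.5 = 2.6159
  white-flowered: (154 − 155.25)² / 155.25 = 0.0101
χ² = 5.7009 + 2.6159 + 0.0101 = 8.3269 ≈ 8.327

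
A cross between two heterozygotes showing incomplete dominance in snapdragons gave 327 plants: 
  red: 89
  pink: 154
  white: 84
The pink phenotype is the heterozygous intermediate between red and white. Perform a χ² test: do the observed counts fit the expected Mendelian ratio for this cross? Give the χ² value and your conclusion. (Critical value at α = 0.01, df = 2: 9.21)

With incomplete dominance, a heterozygote × heterozygote cross gives a 1:2:1 phenotypic ratio.
Expected counts for N = 327 under a 1:2:1 ratio (total parts = 4):
  red: 327 × 1/4 = 81.75
  pink: 327 × 2/4 = 163.5
  white: 327 × 1/4 = 81.75
χ² = Σ (O − E)² / E
  red: (89 − 81.75)² / 81.75 = 0.6430
  pink: (154 − 163.5)² / 163.5 = 0.5520
  white: (84 − 81.75)² / 81.75 = 0.0619
χ² = 0.6430 + 0.5520 + 0.0619 = 1.2569 ≈ 1.257
Degrees of freedom = 3 − 1 = 2; critical value at α = 0.01 is 9.21.
Since 1.257 < 9.21, we fail to reject the null hypothesis — the data are consistent with the 1:2:1 ratio.

1.257; consistent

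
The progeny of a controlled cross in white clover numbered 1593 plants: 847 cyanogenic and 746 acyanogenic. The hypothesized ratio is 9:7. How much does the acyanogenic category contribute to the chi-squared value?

3.454

Under the 9:7 hypothesis (Σ ratio = 16, N = 1593):
  cyanogenic: 1593 × 9/16 = 896.0625
  acyanogenic: 1593 × 7/16 = 696.9375
Contribution of acyanogenic: (746 − 696.9375)² / 696.9375 = 3.4539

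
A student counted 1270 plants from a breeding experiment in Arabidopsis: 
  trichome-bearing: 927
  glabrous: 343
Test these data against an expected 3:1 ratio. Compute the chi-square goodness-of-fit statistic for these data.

2.731

Under the 3:1 hypothesis (Σ ratio = 4, N = 1270):
  trichome-bearing: 1270 × 3/4 = 952.5
  glabrous: 1270 × 1/4 = 317.5
χ² = Σ (O − E)² / E
  trichome-bearing: (927 − 952.5)² / 952.5 = 0.6827
  glabrous: (343 − 317.5)² / 317.5 = 2.0480
χ² = 0.6827 + 2.0480 = 2.7307 ≈ 2.731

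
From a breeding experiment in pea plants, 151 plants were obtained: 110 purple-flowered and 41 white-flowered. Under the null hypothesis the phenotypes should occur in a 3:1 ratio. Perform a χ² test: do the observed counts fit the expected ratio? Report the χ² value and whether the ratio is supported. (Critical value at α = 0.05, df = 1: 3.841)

0.373; consistent

Expected counts for N = 151 under a 3:1 ratio (total parts = 4):
  purple-flowered: 151 × 3/4 = 113.25
  white-flowered: 151 × 1/4 = 37.75
χ² = Σ (O − E)² / E
  purple-flowered: (110 − 113.25)² / 113.25 = 0.0933
  white-flowered: (41 − 37.75)² / 37.75 = 0.2798
χ² = 0.0933 + 0.2798 = 0.3731 ≈ 0.373
Degrees of freedom = 2 − 1 = 1; critical value at α = 0.05 is 3.841.
Since 0.373 < 3.841, we fail to reject the null hypothesis — the data are consistent with the 3:1 ratio.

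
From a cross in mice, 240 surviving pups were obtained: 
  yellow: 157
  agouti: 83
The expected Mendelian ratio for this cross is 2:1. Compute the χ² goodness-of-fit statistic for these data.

Under the 2:1 hypothesis (Σ ratio = 3, N = 240):
  yellow: 240 × 2/3 = 160
  agouti: 240 × 1/3 = 80
χ² = Σ (O − E)² / E
  yellow: (157 − 160)² / 160 = 0.0563
  agouti: (83 − 80)² / 80 = 0.1125
χ² = 0.0563 + 0.1125 = 0.1688 ≈ 0.169

0.169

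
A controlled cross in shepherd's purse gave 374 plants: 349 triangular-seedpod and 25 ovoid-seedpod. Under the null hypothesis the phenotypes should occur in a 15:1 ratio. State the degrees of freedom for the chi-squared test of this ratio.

1

A goodness-of-fit test with 2 phenotype classes has df = 2 − 1 = 1.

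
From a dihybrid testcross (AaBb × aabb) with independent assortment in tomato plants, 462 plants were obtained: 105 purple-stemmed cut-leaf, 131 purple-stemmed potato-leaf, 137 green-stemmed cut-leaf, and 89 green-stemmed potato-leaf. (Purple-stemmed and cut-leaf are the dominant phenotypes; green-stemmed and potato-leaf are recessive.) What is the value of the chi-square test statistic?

A dihybrid testcross with independent assortment gives a 1:1:1:1 ratio.
The 1:1:1:1 ratio has 4 parts, so with N = 462 the expected counts are:
  purple-stemmed cut-leaf: 462 × 1/4 = 115.5
  purple-stemmed potato-leaf: 462 × 1/4 = 115.5
  green-stemmed cut-leaf: 462 × 1/4 = 115.5
  green-stemmed potato-leaf: 462 × 1/4 = 115.5
χ² = Σ (O − E)² / E
  purple-stemmed cut-leaf: (105 − 115.5)² / 115.5 = 0.9545
  purple-stemmed potato-leaf: (131 − 115.5)² / 115.5 = 2.0801
  green-stemmed cut-leaf: (137 − 115.5)² / 115.5 = 4.0022
  green-stemmed potato-leaf: (89 − 115.5)² / 115.5 = 6.0801
χ² = 0.9545 + 2.0801 + 4.0022 + 6.0801 = 13.1169 ≈ 13.117

13.117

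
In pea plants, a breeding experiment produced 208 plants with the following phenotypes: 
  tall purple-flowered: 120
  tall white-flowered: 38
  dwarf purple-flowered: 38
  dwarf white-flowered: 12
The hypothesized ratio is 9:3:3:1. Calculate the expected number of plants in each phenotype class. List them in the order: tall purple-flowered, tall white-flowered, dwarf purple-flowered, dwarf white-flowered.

117, 39, 39, 13

Under the 9:3:3:1 hypothesis (Σ ratio = 16, N = 208):
  tall purple-flowered: 208 × 9/16 = 117
  tall white-flowered: 208 × 3/16 = 39
  dwarf purple-flowered: 208 × 3/16 = 39
  dwarf white-flowered: 208 × 1/16 = 13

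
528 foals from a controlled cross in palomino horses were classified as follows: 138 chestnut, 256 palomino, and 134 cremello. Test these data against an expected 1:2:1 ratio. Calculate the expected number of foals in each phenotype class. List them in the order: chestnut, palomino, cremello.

132, 264, 132

Expected counts for N = 528 under a 1:2:1 ratio (total parts = 4):
  chestnut: 528 × 1/4 = 132
  palomino: 528 × 2/4 = 264
  cremello: 528 × 1/4 = 132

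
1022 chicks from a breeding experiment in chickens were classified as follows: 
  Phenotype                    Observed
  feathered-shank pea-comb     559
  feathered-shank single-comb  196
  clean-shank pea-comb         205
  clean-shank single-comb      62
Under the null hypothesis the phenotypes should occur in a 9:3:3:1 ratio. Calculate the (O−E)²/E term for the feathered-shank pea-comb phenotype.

Expected counts for N = 1022 under a 9:3:3:1 ratio (total parts = 16):
  feathered-shank pea-comb: 1022 × 9/16 = 574.875
  feathered-shank single-comb: 1022 × 3/16 = 191.625
  clean-shank pea-comb: 1022 × 3/16 = 191.625
  clean-shank single-comb: 1022 × 1/16 = 63.875
Contribution of feathered-shank pea-comb: (559 − 574.875)² / 574.875 = 0.4384

0.438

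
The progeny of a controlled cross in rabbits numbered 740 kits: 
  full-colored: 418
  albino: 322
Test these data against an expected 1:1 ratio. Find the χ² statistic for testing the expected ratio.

12.454

Under the 1:1 hypothesis (Σ ratio = 2, N = 740):
  full-colored: 740 × 1/2 = 370
  albino: 740 × 1/2 = 370
χ² = Σ (O − E)² / E
  full-colored: (418 − 370)² / 370 = 6.2270
  albino: (322 − 370)² / 370 = 6.2270
χ² = 6.2270 + 6.2270 = 12.454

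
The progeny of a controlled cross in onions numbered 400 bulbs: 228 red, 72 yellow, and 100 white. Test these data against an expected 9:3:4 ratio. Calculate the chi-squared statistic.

0.160

The 9:3:4 ratio has 16 parts, so with N = 400 the expected counts are:
  red: 400 × 9/16 = 225
  yellow: 400 × 3/16 = 75
  white: 400 × 4/16 = 100
χ² = Σ (O − E)² / E
  red: (228 − 225)² / 225 = 0.0400
  yellow: (72 − 75)² / 75 = 0.1200
  white: (100 − 100)² / 100 = 0.0000
χ² = 0.0400 + 0.1200 + 0.0000 = 0.160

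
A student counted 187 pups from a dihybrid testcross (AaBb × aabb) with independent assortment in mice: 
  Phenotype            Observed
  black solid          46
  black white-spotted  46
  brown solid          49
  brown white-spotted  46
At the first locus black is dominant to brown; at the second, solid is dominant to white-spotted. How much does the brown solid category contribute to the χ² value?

0.108

A dihybrid testcross with independent assortment gives a 1:1:1:1 ratio.
Under the 1:1:1:1 hypothesis (Σ ratio = 4, N = 187):
  black solid: 187 × 1/4 = 46.75
  black white-spotted: 187 × 1/4 = 46.75
  brown solid: 187 × 1/4 = 46.75
  brown white-spotted: 187 × 1/4 = 46.75
Contribution of brown solid: (49 − 46.75)² / 46.75 = 0.1083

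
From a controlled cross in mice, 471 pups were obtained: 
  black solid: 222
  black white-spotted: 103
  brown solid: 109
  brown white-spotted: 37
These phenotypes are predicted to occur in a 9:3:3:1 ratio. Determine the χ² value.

The 9:3:3:1 ratio has 16 parts, so with N = 471 the expected counts are:
  black solid: 471 × 9/16 = 264.9375
  black white-spotted: 471 × 3/16 = 88.3125
  brown solid: 471 × 3/16 = 88.3125
  brown white-spotted: 471 × 1/16 = 29.4375
χ² = Σ (O − E)² / E
  black solid: (222 − 264.9375)² / 264.9375 = 6.9587
  black white-spotted: (103 − 88.3125)² / 88.3125 = 2.4427
  brown solid: (109 − 88.3125)² / 88.3125 = 4.8461
  brown white-spotted: (37 − 29.4375)² / 29.4375 = 1.9428
χ² = 6.9587 + 2.4427 + 4.8461 + 1.9428 = 16.1903 ≈ 16.190

16.190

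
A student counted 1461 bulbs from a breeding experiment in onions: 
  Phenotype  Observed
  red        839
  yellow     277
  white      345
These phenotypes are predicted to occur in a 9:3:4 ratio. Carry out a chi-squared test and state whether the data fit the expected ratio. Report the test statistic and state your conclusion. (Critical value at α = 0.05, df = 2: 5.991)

The 9:3:4 ratio has 16 parts, so with N = 1461 the expected counts are:
  red: 1461 × 9/16 = 821.8125
  yellow: 1461 × 3/16 = 273.9375
  white: 1461 × 4/16 = 365.25
χ² = Σ (O − E)² / E
  red: (839 − 821.8125)² / 821.8125 = 0.3595
  yellow: (277 − 273.9375)² / 273.9375 = 0.0342
  white: (345 − 365.25)² / 365.25 = 1.1227
χ² = 0.3595 + 0.0342 + 1.1227 = 1.5164 ≈ 1.516
Degrees of freedom = 3 − 1 = 2; critical value at α = 0.05 is 5.991.
Since 1.516 < 5.991, we fail to reject the null hypothesis — the data are consistent with the 9:3:4 ratio.

1.516; consistent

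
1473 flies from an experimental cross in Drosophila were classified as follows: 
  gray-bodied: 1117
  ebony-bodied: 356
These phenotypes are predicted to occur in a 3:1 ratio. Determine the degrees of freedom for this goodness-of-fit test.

1

A goodness-of-fit test with 2 phenotype classes has df = 2 − 1 = 1.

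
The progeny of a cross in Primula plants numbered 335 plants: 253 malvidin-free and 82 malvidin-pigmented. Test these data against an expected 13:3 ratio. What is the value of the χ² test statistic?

7.214

Under the 13:3 hypothesis (Σ ratio = 16, N = 335):
  malvidin-free: 335 × 13/16 = 272.1875
  malvidin-pigmented: 335 × 3/16 = 62.8125
χ² = Σ (O − E)² / E
  malvidin-free: (253 − 272.1875)² / 272.1875 = 1.3526
  malvidin-pigmented: (82 − 62.8125)² / 62.8125 = 5.8613
χ² = 1.3526 + 5.8613 = 7.2139 ≈ 7.214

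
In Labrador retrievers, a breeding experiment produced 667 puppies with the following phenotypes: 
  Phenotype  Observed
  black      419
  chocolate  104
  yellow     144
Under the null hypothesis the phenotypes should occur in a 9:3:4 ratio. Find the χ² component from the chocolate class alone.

3.547

Under the 9:3:4 hypothesis (Σ ratio = 16, N = 667):
  black: 667 × 9/16 = 375.1875
  chocolate: 667 × 3/16 = 125.0625
  yellow: 667 × 4/16 = 166.75
Contribution of chocolate: (104 − 125.0625)² / 125.0625 = 3.5473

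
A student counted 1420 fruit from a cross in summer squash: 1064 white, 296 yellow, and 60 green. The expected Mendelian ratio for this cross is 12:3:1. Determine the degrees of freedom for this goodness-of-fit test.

2

A goodness-of-fit test with 3 phenotype classes has df = 3 − 1 = 2.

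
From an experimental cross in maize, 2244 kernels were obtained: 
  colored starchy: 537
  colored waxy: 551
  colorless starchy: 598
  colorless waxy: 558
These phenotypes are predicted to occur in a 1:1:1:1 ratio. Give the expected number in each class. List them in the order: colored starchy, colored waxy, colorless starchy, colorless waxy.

Under the 1:1:1:1 hypothesis (Σ ratio = 4, N = 2244):
  colored starchy: 2244 × 1/4 = 561
  colored waxy: 2244 × 1/4 = 561
  colorless starchy: 2244 × 1/4 = 561
  colorless waxy: 2244 × 1/4 = 561

561, 561, 561, 561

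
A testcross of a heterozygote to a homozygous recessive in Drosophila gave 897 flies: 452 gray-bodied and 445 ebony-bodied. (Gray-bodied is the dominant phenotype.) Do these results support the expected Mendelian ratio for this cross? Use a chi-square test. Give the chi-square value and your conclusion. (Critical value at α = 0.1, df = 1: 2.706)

A testcross of a heterozygote (Aa × aa) gives a 1:1 phenotypic ratio.
Under the 1:1 hypothesis (Σ ratio = 2, N = 897):
  gray-bodied: 897 × 1/2 = 448.5
  ebony-bodied: 897 × 1/2 = 448.5
χ² = Σ (O − E)² / E
  gray-bodied: (452 − 448.5)² / 448.5 = 0.0273
  ebony-bodied: (445 − 448.5)² / 448.5 = 0.0273
χ² = 0.0273 + 0.0273 = 0.0546 ≈ 0.055
Degrees of freedom = 2 − 1 = 1; critical value at α = 0.1 is 2.706.
Since 0.055 < 2.706, we fail to reject the null hypothesis — the data are consistent with the 1:1 ratio.

0.055; consistent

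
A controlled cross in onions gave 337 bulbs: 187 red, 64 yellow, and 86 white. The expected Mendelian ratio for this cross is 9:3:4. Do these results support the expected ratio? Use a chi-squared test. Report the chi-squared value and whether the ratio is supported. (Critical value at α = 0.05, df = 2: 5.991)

Total ratio parts = 16. Expected numbers out of 337:
  red: 337 × 9/16 = 189.5625
  yellow: 337 × 3/16 = 63.1875
  white: 337 × 4/16 = 84.25
χ² = Σ (O − E)² / E
  red: (187 − 189.5625)² / 189.5625 = 0.0346
  yellow: (64 − 63.1875)² / 63.1875 = 0.0104
  white: (86 − 84.25)² / 84.25 = 0.0364
χ² = 0.0346 + 0.0104 + 0.0364 = 0.0814 ≈ 0.081
Degrees of freedom = 3 − 1 = 2; critical value at α = 0.05 is 5.991.
Since 0.081 < 5.991, we fail to reject the null hypothesis — the data are consistent with the 9:3:4 ratio.

0.081; consistent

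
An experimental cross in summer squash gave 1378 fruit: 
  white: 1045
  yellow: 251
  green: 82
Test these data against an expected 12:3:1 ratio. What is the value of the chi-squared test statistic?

0.536

The 12:3:1 ratio has 16 parts, so with N = 1378 the expected counts are:
  white: 1378 × 12/16 = 1033.5
  yellow: 1378 × 3/16 = 258.375
  green: 1378 × 1/16 = 86.125
χ² = Σ (O − E)² / E
  white: (1045 − 1033.5)² / 1033.5 = 0.1280
  yellow: (251 − 258.375)² / 258.375 = 0.2105
  green: (82 − 86.125)² / 86.125 = 0.1976
χ² = 0.1280 + 0.2105 + 0.1976 = 0.5361 ≈ 0.536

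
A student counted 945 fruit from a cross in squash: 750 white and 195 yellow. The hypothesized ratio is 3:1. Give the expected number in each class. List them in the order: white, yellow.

708.75, 236.25

Expected counts for N = 945 under a 3:1 ratio (total parts = 4):
  white: 945 × 3/4 = 708.75
  yellow: 945 × 1/4 = 236.25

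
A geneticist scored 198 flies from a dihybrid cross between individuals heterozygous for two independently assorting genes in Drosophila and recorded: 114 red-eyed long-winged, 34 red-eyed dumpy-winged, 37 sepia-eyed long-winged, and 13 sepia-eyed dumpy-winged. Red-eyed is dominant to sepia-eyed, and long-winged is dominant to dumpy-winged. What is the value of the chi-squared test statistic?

0.357

A dihybrid F₂ with independent assortment and complete dominance at both loci gives a 9:3:3:1 phenotypic ratio.
The 9:3:3:1 ratio has 16 parts, so with N = 198 the expected counts are:
  red-eyed long-winged: 198 × 9/16 = 111.375
  red-eyed dumpy-winged: 198 × 3/16 = 37.125
  sepia-eyed long-winged: 198 × 3/16 = 37.125
  sepia-eyed dumpy-winged: 198 × 1/16 = 12.375
χ² = Σ (O − E)² / E
  red-eyed long-winged: (114 − 111.375)² / 111.375 = 0.0619
  red-eyed dumpy-winged: (34 − 37.125)² / 37.125 = 0.2630
  sepia-eyed long-winged: (37 − 37.125)² / 37.125 = 0.0004
  sepia-eyed dumpy-winged: (13 − 12.375)² / 12.375 = 0.0316
χ² = 0.0619 + 0.2630 + 0.0004 + 0.0316 = 0.3569 ≈ 0.357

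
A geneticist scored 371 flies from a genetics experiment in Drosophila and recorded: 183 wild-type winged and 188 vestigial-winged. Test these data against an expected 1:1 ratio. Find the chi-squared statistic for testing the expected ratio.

0.067

Total ratio parts = 2. Expected numbers out of 371:
  wild-type winged: 371 × 1/2 = 185.5
  vestigial-winged: 371 × 1/2 = 185.5
χ² = Σ (O − E)² / E
  wild-type winged: (183 − 185.5)² / 185.5 = 0.0337
  vestigial-winged: (188 − 185.5)² / 185.5 = 0.0337
χ² = 0.0337 + 0.0337 = 0.0674 ≈ 0.067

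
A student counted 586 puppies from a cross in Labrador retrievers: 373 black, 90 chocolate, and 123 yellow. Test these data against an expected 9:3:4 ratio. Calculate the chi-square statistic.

13.072

Total ratio parts = 16. Expected numbers out of 586:
  black: 586 × 9/16 = 329.625
  chocolate: 586 × 3/16 = 109.875
  yellow: 586 × 4/16 = 146.5
χ² = Σ (O − E)² / E
  black: (373 − 329.625)² / 329.625 = 5.7077
  chocolate: (90 − 109.875)² / 109.875 = 3.5951
  yellow: (123 − 146.5)² / 146.5 = 3.7696
χ² = 5.7077 + 3.5951 + 3.7696 = 13.0724 ≈ 13.072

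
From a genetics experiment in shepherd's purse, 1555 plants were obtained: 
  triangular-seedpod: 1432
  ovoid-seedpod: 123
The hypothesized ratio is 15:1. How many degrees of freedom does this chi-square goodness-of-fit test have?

1

A goodness-of-fit test with 2 phenotype classes has df = 2 − 1 = 1.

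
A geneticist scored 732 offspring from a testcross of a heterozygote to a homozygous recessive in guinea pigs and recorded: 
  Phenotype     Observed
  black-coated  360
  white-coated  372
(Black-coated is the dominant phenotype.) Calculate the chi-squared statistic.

A testcross of a heterozygote (Aa × aa) gives a 1:1 phenotypic ratio.
Expected counts for N = 732 under a 1:1 ratio (total parts = 2):
  black-coated: 732 × 1/2 = 366
  white-coated: 732 × 1/2 = 366
χ² = Σ (O − E)² / E
  black-coated: (360 − 366)² / 366 = 0.0984
  white-coated: (372 − 366)² / 366 = 0.0984
χ² = 0.0984 + 0.0984 = 0.1968 ≈ 0.197

0.197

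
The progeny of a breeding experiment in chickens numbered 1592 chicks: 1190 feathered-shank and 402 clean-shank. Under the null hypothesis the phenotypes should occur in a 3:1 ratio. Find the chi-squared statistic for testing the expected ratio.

0.054

Under the 3:1 hypothesis (Σ ratio = 4, N = 1592):
  feathered-shank: 1592 × 3/4 = 1194
  clean-shank: 1592 × 1/4 = 398
χ² = Σ (O − E)² / E
  feathered-shank: (1190 − 1194)² / 1194 = 0.0134
  clean-shank: (402 − 398)² / 398 = 0.0402
χ² = 0.0134 + 0.0402 = 0.0536 ≈ 0.054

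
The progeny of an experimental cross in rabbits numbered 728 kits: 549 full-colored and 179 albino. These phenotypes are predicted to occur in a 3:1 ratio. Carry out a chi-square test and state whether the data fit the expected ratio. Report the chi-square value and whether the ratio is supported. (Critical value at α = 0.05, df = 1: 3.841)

Total ratio parts = 4. Expected numbers out of 728:
  full-colored: 728 × 3/4 = 546
  albino: 728 × 1/4 = 182
χ² = Σ (O − E)² / E
  full-colored: (549 − 546)² / 546 = 0.0165
  albino: (179 − 182)² / 182 = 0.0495
χ² = 0.0165 + 0.0495 = 0.066
Degrees of freedom = 2 − 1 = 1; critical value at α = 0.05 is 3.841.
Since 0.066 < 3.841, we fail to reject the null hypothesis — the data are consistent with the 3:1 ratio.

0.066; consistent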